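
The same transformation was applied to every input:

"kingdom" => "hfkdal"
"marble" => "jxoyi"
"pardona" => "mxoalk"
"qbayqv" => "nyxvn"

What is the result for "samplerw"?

The transformation: delete the last character, then shift every letter 3 places backward in the alphabet (wrapping around).
On "samplerw" that produces "pxjmibo".

pxjmibo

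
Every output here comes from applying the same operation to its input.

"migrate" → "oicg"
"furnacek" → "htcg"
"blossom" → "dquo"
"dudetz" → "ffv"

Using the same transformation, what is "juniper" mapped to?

lprt

Looking at the pairs, the operation is to keep every other character starting from the first (positions 1st, 3rd, 5th, ...), then shift every letter 2 places forward in the alphabet (wrapping around).
So "juniper" becomes "lprt".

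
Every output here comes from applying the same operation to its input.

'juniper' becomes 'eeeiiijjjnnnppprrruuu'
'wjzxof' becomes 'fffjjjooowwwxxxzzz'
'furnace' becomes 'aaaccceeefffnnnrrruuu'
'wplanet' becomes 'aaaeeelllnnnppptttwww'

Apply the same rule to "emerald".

aaadddeeeeeelllmmmrrr

Each output is the input with this applied: sort the characters into alphabetical order, then repeat every character 3 times.
On "emerald" that produces "aaadddeeeeeelllmmmrrr".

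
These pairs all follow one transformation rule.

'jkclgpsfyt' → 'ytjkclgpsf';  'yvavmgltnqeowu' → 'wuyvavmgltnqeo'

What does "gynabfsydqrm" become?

In each case the input is transformed by: move the last 2 characters to the front (rotate right by 2).
Doing the same to "gynabfsydqrm": "rmgynabfsydq".

rmgynabfsydq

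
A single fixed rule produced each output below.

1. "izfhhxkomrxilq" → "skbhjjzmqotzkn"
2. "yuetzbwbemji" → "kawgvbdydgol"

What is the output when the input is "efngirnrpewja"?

Looking at the pairs, the operation is to move the last character to the front, then shift every letter 2 places forward in the alphabet (wrapping around).
Applying that to "efngirnrpewja" gives "cghpiktptrgyl".

cghpiktptrgyl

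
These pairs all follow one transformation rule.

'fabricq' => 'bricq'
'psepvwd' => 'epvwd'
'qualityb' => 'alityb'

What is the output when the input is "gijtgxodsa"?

jtgxodsa

In each case the input is transformed by: delete the first 2 characters.
Doing the same to "gijtgxodsa": "jtgxodsa".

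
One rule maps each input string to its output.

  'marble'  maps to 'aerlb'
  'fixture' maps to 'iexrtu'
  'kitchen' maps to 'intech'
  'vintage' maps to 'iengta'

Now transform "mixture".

iexrtu

What's happening: delete the first character, then take characters alternately from the front and the back (1st, last, 2nd, 2nd-last, ...).
For "mixture", step one produces "ixture"; step two turns that into "iexrtu".
(Check on "vintage": → "intage" → "iengta" ✓)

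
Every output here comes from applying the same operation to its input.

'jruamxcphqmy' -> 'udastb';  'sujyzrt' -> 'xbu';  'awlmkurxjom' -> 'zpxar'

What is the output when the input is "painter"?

In each case the input is transformed by: shift every letter 3 places forward in the alphabet (wrapping around), then keep every other character starting from the second (positions 2nd, 4th, 6th, ...).
"painter" → "sdlqwhu" → "dqh".
(Check on "jruamxcphqmy": → "muxdpafsktpb" → "udastb" ✓)

dqh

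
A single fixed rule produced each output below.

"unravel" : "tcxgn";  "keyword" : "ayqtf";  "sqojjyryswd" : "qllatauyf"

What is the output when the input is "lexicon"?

zkeqp

Rule — delete the first 2 characters, then shift every letter 2 places forward in the alphabet (wrapping around).
On "lexicon": the first step gives "xicon", and the second then gives "zkeqp".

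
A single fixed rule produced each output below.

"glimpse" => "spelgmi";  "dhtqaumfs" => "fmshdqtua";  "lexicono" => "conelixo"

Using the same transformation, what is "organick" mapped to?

nkcroagi

Rule — swap each adjacent pair of characters (1↔2, 3↔4, ...), then move the last 3 characters to the front (rotate right by 3).
Applying both steps to "organick": "roaginkc", then "nkcroagi".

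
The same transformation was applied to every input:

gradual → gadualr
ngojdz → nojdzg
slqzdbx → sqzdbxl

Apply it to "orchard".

ochardr

The rule is to move the first character to the end, then swap the first and last characters.
Applying that to "orchard" gives "ochardr".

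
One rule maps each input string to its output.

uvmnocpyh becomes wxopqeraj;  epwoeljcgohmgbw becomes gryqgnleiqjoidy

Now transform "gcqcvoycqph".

Each output is the input with this applied: shift every letter 2 places forward in the alphabet (wrapping around).
Doing the same to "gcqcvoycqph": "iesexqaesrj".

iesexqaesrj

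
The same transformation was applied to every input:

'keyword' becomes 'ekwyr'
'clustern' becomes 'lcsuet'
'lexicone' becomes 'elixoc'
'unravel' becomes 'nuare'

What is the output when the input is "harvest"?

ahvrs

What's happening: swap each adjacent pair of characters (1↔2, 3↔4, ...), then delete the last 2 characters.
Applying both steps to "harvest": "ahvrset", then "ahvrs".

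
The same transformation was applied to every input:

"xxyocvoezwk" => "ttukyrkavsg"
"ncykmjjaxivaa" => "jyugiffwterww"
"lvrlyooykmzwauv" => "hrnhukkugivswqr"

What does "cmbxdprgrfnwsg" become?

yixtzlncnbjsoc

Rule — shift every letter 4 places backward in the alphabet (wrapping around).
So "cmbxdprgrfnwsg" becomes "yixtzlncnbjsoc".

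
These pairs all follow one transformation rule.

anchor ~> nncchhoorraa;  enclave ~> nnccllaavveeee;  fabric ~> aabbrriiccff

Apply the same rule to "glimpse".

Looking at the pairs, the operation is to move the first character to the end, then double every character.
Doing the same to "glimpse": "lliimmppsseegg".

lliimmppsseegg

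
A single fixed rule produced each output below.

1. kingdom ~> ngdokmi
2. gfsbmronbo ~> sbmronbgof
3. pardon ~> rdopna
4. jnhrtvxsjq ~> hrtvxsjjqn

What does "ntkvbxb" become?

kvbxnbt

Each output is the input with this applied: swap the first and last characters, then move the first 2 characters to the end (rotate left by 2).
Applying both steps to "ntkvbxb": "btkvbxn", then "kvbxnbt".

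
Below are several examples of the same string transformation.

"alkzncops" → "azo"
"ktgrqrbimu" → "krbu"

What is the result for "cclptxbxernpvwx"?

The rule is to keep one character in every 3, starting at position 1 (positions 1st, 4th, 7th, ...).
"cclptxbxernpvwx" → "cpbrv".

cpbrv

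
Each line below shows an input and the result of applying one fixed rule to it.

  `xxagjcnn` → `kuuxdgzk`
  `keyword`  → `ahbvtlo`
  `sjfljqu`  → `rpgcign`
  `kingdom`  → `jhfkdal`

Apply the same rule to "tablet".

qqxyib

Each output is the input with this applied: shift every letter 3 places backward in the alphabet (wrapping around), then move the last character to the front.
Applying that to "tablet" gives "qqxyib".
(Check on "sjfljqu": → "pgcignr" → "rpgcign" ✓)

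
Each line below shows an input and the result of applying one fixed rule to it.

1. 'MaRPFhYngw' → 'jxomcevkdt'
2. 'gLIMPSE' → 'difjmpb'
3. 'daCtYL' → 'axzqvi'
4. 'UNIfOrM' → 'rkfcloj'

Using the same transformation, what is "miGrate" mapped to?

In each case the input is transformed by: shift every letter 3 places backward in the alphabet (wrapping around), then convert every letter to lowercase.
For "miGrate", step one produces "jfDoxqb"; step two turns that into "jfdoxqb".

jfdoxqb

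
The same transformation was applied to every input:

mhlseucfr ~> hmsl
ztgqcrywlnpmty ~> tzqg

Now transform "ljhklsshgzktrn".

jlkh

In each case the input is transformed by: swap each adjacent pair of characters (1↔2, 3↔4, ...), then keep only the first 4 characters.
Applying both steps to "ljhklsshgzktrn": "jlkhslhszgtknr", then "jlkh".
(Check on "ztgqcrywlnpmty": → "tzqgrcwynlmpyt" → "tzqg" ✓)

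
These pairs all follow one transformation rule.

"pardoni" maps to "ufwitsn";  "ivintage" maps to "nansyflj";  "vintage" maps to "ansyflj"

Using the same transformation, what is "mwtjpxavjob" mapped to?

rbyoucfaotg

In each case the input is transformed by: shift every letter 5 places forward in the alphabet (wrapping around).
"mwtjpxavjob" → "rbyoucfaotg".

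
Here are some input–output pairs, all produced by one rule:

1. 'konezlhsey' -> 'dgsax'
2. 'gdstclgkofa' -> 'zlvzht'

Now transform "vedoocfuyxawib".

Rule — shift every letter 7 places backward in the alphabet (wrapping around), then keep every other character starting from the first (positions 1st, 3rd, 5th, ...).
For "vedoocfuyxawib", step one produces "oxwhhvynrqtpbu"; step two turns that into "owhyrtb".

owhyrtb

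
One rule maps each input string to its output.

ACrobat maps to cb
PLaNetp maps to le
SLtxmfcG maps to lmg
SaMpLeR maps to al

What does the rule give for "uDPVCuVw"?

dcw

The transformation: keep one character in every 3, starting at position 2 (positions 2nd, 5th, 8th, ...), then convert every letter to lowercase.
Starting from "uDPVCuVw": after the first operation, "DCw"; after the second, "dcw".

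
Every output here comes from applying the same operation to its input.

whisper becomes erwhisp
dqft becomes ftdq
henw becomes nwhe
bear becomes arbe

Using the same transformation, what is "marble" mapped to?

The rule is to move the last 2 characters to the front (rotate right by 2).
Applying that to "marble" gives "lemarb".

lemarb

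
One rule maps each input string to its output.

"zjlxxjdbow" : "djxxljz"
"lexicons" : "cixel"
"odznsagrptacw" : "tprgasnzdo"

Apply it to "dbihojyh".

In each case the input is transformed by: reverse the string, then delete the first 3 characters.
"dbihojyh" → "hyjohibd" → "ohibd".

ohibd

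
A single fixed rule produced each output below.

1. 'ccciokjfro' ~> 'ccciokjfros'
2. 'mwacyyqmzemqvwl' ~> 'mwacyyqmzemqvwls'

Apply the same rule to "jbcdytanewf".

jbcdytanewfs

The pattern: append "s".
Applying that to "jbcdytanewf" gives "jbcdytanewfs".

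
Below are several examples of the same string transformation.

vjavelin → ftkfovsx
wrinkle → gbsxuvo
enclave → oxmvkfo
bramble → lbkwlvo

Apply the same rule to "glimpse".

qvswzco

Each output is the input with this applied: shift every letter 10 places forward in the alphabet (wrapping around).
For "glimpse" the result is "qvswzco".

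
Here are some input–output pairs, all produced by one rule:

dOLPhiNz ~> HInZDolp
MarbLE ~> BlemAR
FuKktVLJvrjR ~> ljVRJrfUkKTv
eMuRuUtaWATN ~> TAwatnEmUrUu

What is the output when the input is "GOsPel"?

Looking at the pairs, the operation is to flip the case of every letter, then swap the front and back halves of the string.
Starting from "GOsPel": after the first operation, "goSpEL"; after the second, "pELgoS".

pELgoS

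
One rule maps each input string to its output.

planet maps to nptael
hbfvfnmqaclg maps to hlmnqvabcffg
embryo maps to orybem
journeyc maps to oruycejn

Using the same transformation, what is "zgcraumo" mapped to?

oruzacgm

The pattern: sort the characters into alphabetical order, then swap the front and back halves of the string.
"zgcraumo" → "acgmoruz" → "oruzacgm".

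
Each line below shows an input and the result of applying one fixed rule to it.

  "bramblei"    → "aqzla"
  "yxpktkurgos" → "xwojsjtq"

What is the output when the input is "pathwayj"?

Each output is the input with this applied: delete the last 3 characters, then shift every letter 1 place backward in the alphabet (wrapping around).
Working it through for "pathwayj": intermediate "pathw", final "ozsgv".
(Check on "yxpktkurgos": → "yxpktkur" → "xwojsjtq" ✓)

ozsgv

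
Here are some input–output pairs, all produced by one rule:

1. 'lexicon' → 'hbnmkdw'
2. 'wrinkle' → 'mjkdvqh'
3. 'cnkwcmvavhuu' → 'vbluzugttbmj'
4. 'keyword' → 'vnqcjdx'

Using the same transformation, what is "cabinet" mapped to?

hmdsbza

The transformation: shift every letter 1 place backward in the alphabet (wrapping around), then move the first 3 characters to the end (rotate left by 3).
Starting from "cabinet": after the first operation, "bzahmds"; after the second, "hmdsbza".
(Check on "lexicon": → "kdwhbnm" → "hbnmkdw" ✓)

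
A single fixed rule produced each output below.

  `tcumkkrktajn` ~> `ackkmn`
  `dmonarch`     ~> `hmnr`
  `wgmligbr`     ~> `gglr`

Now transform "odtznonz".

dozz

The pattern: keep every other character starting from the second (positions 2nd, 4th, 6th, ...), then sort the characters into alphabetical order.
Starting from "odtznonz": after the first operation, "dzoz"; after the second, "dozz".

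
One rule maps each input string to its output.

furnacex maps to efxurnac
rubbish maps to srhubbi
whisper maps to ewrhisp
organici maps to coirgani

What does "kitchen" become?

The rule is to swap the first and last characters, then move the last 2 characters to the front (rotate right by 2).
On "kitchen": the first step gives "nitchek", and the second then gives "eknitch".

eknitch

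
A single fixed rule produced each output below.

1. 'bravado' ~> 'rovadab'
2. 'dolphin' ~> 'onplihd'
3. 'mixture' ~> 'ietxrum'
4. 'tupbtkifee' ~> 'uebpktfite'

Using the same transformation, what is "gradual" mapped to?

In each case the input is transformed by: swap the first and last characters, then swap each adjacent pair of characters (1↔2, 3↔4, ...).
Starting from "gradual": after the first operation, "lraduag"; after the second, "rldaaug".

rldaaug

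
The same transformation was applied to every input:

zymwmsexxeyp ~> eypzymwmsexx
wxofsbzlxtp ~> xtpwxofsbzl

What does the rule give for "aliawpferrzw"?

In each case the input is transformed by: move the last 3 characters to the front (rotate right by 3).
For "aliawpferrzw" the result is "rzwaliawpfer".

rzwaliawpfer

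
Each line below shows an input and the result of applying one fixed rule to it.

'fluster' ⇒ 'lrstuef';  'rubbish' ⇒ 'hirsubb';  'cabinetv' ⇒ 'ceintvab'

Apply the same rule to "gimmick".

iikmmcg

The rule is to sort the characters into alphabetical order, then move the first 2 characters to the end (rotate left by 2).
"gimmick" → "cgiikmm" → "iikmmcg".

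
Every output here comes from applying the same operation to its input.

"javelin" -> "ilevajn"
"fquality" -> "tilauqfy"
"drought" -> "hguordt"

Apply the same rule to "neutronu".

The transformation: reverse the string, then move the first character to the end.
"neutronu" → "unortuen" → "nortuenu".

nortuenu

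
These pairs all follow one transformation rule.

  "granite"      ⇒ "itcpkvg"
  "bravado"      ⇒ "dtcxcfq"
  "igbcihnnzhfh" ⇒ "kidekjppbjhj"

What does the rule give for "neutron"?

Rule — shift every letter 2 places forward in the alphabet (wrapping around).
On "neutron" that produces "pgwvtqp".

pgwvtqp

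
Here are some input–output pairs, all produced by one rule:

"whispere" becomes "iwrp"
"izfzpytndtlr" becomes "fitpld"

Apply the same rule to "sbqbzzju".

The rule is to keep every other character starting from the first (positions 1st, 3rd, 5th, ...), then swap each adjacent pair of characters (1↔2, 3↔4, ...).
Working it through for "sbqbzzju": intermediate "sqzj", final "qsjz".
(Check on "whispere": → "wipr" → "iwrp" ✓)

qsjz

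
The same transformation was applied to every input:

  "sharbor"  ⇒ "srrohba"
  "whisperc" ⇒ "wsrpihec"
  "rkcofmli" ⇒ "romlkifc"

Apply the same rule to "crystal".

The rule is to sort the characters into reverse alphabetical order.
On "crystal" that produces "ytsrlca".

ytsrlca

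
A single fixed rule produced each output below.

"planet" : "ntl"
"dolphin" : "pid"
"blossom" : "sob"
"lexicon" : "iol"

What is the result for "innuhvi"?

uvi

Looking at the pairs, the operation is to move the first 2 characters to the end (rotate left by 2), then keep every other character starting from the second (positions 2nd, 4th, 6th, ...).
On "innuhvi" that produces "uvi".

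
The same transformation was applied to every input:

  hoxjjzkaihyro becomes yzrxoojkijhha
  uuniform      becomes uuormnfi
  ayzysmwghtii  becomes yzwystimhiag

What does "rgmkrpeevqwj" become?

vwrrpqkmgjee

Rule — sort the characters into reverse alphabetical order, then swap each adjacent pair of characters (1↔2, 3↔4, ...).
"rgmkrpeevqwj" → "wvrrqpmkjgee" → "vwrrpqkmgjee".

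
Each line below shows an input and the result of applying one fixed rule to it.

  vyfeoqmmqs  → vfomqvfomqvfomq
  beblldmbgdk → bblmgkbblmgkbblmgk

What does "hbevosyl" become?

The transformation: keep every other character starting from the first (positions 1st, 3rd, 5th, ...), then write the whole string 3 times in a row.
"hbevosyl" → "heoy" → "heoyheoyheoy".

heoyheoyheoy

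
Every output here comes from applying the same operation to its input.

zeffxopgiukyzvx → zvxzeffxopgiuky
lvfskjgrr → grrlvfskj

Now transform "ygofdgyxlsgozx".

Each output is the input with this applied: move the last 3 characters to the front (rotate right by 3).
Applying that to "ygofdgyxlsgozx" gives "ozxygofdgyxlsg".

ozxygofdgyxlsg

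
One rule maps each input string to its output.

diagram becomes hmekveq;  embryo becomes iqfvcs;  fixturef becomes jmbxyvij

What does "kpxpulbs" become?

In each case the input is transformed by: shift every letter 4 places forward in the alphabet (wrapping around).
Doing the same to "kpxpulbs": "otbtypfw".

otbtypfw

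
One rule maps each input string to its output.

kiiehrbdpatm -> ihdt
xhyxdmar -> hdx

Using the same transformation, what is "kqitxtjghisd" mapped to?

qxgs

Looking at the pairs, the operation is to swap the first and last characters, then keep one character in every 3, starting at position 2 (positions 2nd, 5th, 8th, ...).
So "kqitxtjghisd" becomes "qxgs".
(Check on "xhyxdmar": → "rhyxdmax" → "hdx" ✓)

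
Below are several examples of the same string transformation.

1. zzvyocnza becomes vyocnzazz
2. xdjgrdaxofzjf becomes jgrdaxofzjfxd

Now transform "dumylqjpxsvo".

mylqjpxsvodu

In each case the input is transformed by: move the first 2 characters to the end (rotate left by 2).
On "dumylqjpxsvo" that produces "mylqjpxsvodu".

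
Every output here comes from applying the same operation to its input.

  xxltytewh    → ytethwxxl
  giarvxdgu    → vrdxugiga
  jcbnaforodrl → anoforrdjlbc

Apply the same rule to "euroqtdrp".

The transformation: move the first 3 characters to the end (rotate left by 3), then swap each adjacent pair of characters (1↔2, 3↔4, ...).
Applying both steps to "euroqtdrp": "oqtdrpeur", then "qodtpruer".
(Check on "jcbnaforodrl": → "naforodrljcb" → "anoforrdjlbc" ✓)

qodtpruer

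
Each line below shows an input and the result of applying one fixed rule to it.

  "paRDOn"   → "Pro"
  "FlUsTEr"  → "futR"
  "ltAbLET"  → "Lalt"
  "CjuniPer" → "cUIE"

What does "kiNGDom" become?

Rule — flip the case of every letter, then keep every other character starting from the first (positions 1st, 3rd, 5th, ...).
Applying that to "kiNGDom" gives "KndM".

KndM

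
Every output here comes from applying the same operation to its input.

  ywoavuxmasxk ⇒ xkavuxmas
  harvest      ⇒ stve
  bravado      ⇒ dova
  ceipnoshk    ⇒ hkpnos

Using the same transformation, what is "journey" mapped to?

Rule — delete the first 3 characters, then move the last 2 characters to the front (rotate right by 2).
For "journey", step one produces "rney"; step two turns that into "eyrn".

eyrn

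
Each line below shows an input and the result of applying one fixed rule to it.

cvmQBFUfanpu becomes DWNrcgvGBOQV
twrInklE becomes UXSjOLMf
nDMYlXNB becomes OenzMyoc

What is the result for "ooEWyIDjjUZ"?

The rule is to shift every letter 1 place forward in the alphabet (wrapping around), then flip the case of every letter.
Starting from "ooEWyIDjjUZ": after the first operation, "ppFXzJEkkVA"; after the second, "PPfxZjeKKva".

PPfxZjeKKva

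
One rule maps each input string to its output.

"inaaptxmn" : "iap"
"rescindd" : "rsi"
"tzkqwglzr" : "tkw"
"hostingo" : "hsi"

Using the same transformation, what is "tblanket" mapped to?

Looking at the pairs, the operation is to delete the last 3 characters, then keep every other character starting from the first (positions 1st, 3rd, 5th, ...).
For "tblanket", step one produces "tblan"; step two turns that into "tln".

tln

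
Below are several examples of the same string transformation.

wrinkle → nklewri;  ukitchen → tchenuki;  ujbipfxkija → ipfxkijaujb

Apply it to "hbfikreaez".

In each case the input is transformed by: move the first 3 characters to the end (rotate left by 3).
On "hbfikreaez" that produces "ikreaezhbf".

ikreaezhbf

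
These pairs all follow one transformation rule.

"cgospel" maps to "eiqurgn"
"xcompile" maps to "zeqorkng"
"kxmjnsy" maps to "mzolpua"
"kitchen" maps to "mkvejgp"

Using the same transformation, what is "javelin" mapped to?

lcxgnkp

In each case the input is transformed by: shift every letter 2 places forward in the alphabet (wrapping around).
On "javelin" that produces "lcxgnkp".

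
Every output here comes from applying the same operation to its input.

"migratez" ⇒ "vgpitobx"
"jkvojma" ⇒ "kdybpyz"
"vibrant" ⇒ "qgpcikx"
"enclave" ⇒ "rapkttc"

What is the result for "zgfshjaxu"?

uhwypmjov

Each output is the input with this applied: move the first 2 characters to the end (rotate left by 2), then shift every letter 11 places backward in the alphabet (wrapping around).
So "zgfshjaxu" becomes "uhwypmjov".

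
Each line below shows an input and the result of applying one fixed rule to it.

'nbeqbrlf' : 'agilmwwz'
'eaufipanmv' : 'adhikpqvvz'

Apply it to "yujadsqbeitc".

delnoptvwxyz

The rule is to shift every letter 5 places backward in the alphabet (wrapping around), then sort the characters into alphabetical order.
Working it through for "yujadsqbeitc": intermediate "tpevynlwzdox", final "delnoptvwxyz".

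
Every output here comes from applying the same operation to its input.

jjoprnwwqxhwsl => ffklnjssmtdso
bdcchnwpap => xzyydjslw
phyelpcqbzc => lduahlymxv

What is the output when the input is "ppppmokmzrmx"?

The rule is to shift every letter 4 places backward in the alphabet (wrapping around), then delete the last character.
"ppppmokmzrmx" → "llllikgivnit" → "llllikgivni".

llllikgivni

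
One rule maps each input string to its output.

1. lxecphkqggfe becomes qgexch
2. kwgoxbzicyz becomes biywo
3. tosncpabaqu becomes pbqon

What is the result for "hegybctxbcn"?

cxcey

Each output is the input with this applied: keep every other character starting from the second (positions 2nd, 4th, 6th, ...), then move the last 3 characters to the front (rotate right by 3).
On "hegybctxbcn": the first step gives "eycxc", and the second then gives "cxcey".
(Check on "lxecphkqggfe": → "xchqge" → "qgexch" ✓)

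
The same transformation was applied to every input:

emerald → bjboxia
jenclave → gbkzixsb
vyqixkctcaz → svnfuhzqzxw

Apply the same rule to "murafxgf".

The rule is to shift every letter 3 places backward in the alphabet (wrapping around).
On "murafxgf" that produces "jroxcudc".

jroxcudc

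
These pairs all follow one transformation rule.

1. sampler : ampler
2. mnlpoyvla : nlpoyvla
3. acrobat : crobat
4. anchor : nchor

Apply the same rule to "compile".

ompile

The pattern: delete the first character.
So "compile" becomes "ompile".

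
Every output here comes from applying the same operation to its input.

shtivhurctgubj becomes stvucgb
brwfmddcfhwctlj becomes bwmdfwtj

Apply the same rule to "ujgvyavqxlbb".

The rule is to keep every other character starting from the first (positions 1st, 3rd, 5th, ...).
Doing the same to "ujgvyavqxlbb": "ugyvxb".

ugyvxb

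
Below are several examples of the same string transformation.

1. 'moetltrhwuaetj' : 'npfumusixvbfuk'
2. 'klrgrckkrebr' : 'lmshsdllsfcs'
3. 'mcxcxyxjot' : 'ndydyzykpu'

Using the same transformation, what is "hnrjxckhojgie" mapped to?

ioskydlipkhjf

Each output is the input with this applied: shift every letter 1 place forward in the alphabet (wrapping around).
For "hnrjxckhojgie" the result is "ioskydlipkhjf".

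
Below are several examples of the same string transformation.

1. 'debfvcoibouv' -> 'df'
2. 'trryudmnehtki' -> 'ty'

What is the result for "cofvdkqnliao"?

cv

Looking at the pairs, the operation is to keep one character in every 3, starting at position 1 (positions 1st, 4th, 7th, ...), then keep only the first 2 characters.
Applying that to "cofvdkqnliao" gives "cv".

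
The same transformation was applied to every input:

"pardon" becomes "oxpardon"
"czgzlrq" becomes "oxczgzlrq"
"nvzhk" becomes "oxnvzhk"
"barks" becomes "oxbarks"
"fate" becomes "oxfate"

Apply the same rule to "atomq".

oxatomq

The transformation: prepend "ox".
Doing the same to "atomq": "oxatomq".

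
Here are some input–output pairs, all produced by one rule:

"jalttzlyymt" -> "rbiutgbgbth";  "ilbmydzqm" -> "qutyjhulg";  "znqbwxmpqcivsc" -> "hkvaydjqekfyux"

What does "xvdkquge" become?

Each output is the input with this applied: shift every letter 8 places forward in the alphabet (wrapping around), then take characters alternately from the front and the back (1st, last, 2nd, 2nd-last, ...).
Working it through for "xvdkquge": intermediate "fdlsycom", final "fmdolcsy".

fmdolcsy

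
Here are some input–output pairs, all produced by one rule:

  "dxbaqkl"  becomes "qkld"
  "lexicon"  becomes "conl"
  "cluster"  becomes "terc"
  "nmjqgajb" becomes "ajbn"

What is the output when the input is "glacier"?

ierg

The rule is to move the last 3 characters to the front (rotate right by 3), then keep only the first 4 characters.
Applying both steps to "glacier": "ierglac", then "ierg".
(Check on "nmjqgajb": → "ajbnmjqg" → "ajbn" ✓)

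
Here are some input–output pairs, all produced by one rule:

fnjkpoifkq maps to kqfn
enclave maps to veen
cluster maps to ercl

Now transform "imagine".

The rule is to move the last 2 characters to the front (rotate right by 2), then keep only the first 4 characters.
For "imagine", step one produces "neimagi"; step two turns that into "neim".

neim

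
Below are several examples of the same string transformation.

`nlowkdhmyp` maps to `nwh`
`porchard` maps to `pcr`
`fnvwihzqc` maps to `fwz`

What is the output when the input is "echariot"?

eao

The rule is to delete the last character, then keep one character in every 3, starting at position 1 (positions 1st, 4th, 7th, ...).
For "echariot" the result is "eao".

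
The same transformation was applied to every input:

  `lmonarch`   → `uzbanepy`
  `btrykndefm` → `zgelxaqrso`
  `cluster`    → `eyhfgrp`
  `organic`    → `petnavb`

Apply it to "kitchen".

In each case the input is transformed by: shift every letter 13 places forward in the alphabet (wrapping around) — i.e. ROT13, then swap the first and last characters.
So "kitchen" becomes "avgpurx".

avgpurx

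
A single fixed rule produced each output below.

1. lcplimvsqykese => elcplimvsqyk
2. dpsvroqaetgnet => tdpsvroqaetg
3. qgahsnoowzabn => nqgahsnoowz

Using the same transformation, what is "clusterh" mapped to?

The rule is to move the last character to the front, then delete the last 2 characters.
Applying both steps to "clusterh": "hcluster", then "hclust".

hclust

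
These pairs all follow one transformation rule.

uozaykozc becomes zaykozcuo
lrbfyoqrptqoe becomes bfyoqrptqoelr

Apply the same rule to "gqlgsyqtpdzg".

lgsyqtpdzggq

Rule — move the first 2 characters to the end (rotate left by 2).
"gqlgsyqtpdzg" → "lgsyqtpdzggq".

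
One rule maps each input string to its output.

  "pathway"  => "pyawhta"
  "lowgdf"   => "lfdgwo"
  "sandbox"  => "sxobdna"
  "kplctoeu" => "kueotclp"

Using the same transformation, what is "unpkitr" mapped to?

urtikpn

The transformation: reverse the string, then move the last character to the front.
Starting from "unpkitr": after the first operation, "rtikpnu"; after the second, "urtikpn".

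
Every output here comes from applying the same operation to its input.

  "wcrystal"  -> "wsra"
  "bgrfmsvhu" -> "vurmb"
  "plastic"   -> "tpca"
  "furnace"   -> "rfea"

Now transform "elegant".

teea

Rule — keep every other character starting from the first (positions 1st, 3rd, 5th, ...), then sort the characters into reverse alphabetical order.
"elegant" → "eeat" → "teea".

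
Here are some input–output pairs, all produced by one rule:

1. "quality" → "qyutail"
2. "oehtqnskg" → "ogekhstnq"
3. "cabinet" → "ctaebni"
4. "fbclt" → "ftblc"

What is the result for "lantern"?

In each case the input is transformed by: take characters alternately from the front and the back (1st, last, 2nd, 2nd-last, ...).
For "lantern" the result is "lnarnet".

lnarnet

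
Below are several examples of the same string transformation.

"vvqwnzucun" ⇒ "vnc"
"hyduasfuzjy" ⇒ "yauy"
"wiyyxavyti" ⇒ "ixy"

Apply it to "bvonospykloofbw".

voyob

What's happening: keep one character in every 3, starting at position 2 (positions 2nd, 5th, 8th, ...).
"bvonospykloofbw" → "voyob".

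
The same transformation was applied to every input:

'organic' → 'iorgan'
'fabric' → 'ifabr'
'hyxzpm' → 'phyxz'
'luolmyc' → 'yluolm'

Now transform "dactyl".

What's happening: delete the last character, then move the last character to the front.
"dactyl" → "dacty" → "ydact".
(Check on "luolmyc": → "luolmy" → "yluolm" ✓)

ydact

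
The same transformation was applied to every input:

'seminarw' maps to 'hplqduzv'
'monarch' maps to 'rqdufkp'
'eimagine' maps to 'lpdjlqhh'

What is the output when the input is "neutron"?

hxwurqq

The pattern: move the first character to the end, then shift every letter 3 places forward in the alphabet (wrapping around).
"neutron" → "eutronn" → "hxwurqq".
(Check on "eimagine": → "imaginee" → "lpdjlqhh" ✓)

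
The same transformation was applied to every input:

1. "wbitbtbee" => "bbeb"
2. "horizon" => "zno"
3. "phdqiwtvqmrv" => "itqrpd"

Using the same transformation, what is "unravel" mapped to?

vln

The pattern: move the first 3 characters to the end (rotate left by 3), then keep every other character starting from the second (positions 2nd, 4th, 6th, ...).
"unravel" → "avelunr" → "vln".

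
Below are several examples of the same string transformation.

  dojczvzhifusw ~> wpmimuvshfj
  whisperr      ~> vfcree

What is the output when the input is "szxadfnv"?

knqsai

What's happening: shift every letter 13 places forward in the alphabet (wrapping around) — i.e. ROT13, then delete the first 2 characters.
Applying that to "szxadfnv" gives "knqsai".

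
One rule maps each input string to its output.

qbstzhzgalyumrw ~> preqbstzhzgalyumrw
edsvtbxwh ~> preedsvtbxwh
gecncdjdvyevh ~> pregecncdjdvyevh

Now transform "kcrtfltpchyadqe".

The rule is to prepend "pre".
On "kcrtfltpchyadqe" that produces "prekcrtfltpchyadqe".

prekcrtfltpchyadqe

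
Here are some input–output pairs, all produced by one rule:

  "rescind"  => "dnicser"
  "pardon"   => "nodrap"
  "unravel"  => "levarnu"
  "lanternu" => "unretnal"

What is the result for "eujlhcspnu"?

unpschljue

Rule — reverse the string.
On "eujlhcspnu" that produces "unpschljue".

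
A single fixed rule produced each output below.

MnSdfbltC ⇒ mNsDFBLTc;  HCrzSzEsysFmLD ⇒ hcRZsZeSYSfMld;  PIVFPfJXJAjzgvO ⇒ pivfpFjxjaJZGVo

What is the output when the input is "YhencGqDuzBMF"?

yHENCgQdUZbmf

The pattern: flip the case of every letter.
So "YhencGqDuzBMF" becomes "yHENCgQdUZbmf".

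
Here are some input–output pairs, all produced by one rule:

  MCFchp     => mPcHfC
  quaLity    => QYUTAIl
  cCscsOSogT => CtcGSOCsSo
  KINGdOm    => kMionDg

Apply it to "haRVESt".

HTAsrev

Looking at the pairs, the operation is to take characters alternately from the front and the back (1st, last, 2nd, 2nd-last, ...), then flip the case of every letter.
For "haRVESt", step one produces "htaSREV"; step two turns that into "HTAsrev".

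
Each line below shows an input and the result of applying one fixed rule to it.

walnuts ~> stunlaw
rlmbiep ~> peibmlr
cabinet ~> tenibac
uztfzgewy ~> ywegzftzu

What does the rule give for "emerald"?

dlareme

What's happening: reverse the string.
Applying that to "emerald" gives "dlareme".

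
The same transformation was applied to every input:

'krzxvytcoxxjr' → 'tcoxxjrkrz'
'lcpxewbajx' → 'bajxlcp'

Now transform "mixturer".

The rule is to move the first 3 characters to the end (rotate left by 3), then delete the first 3 characters.
For "mixturer", step one produces "turermix"; step two turns that into "ermix".
(Check on "lcpxewbajx": → "xewbajxlcp" → "bajxlcp" ✓)

ermix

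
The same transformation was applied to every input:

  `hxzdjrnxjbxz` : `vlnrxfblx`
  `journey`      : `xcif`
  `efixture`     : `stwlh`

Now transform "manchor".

aobq

Looking at the pairs, the operation is to shift every letter 12 places backward in the alphabet (wrapping around), then delete the last 3 characters.
"manchor" → "aobqvcf" → "aobq".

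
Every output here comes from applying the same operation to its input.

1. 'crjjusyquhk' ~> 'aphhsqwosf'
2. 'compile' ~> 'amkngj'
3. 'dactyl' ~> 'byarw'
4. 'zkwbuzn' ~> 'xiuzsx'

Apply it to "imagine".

gkyegl

The pattern: shift every letter 2 places backward in the alphabet (wrapping around), then delete the last character.
So "imagine" becomes "gkyegl".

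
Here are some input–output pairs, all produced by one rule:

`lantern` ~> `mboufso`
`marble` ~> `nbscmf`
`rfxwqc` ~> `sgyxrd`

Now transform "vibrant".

wjcsbou

Rule — shift every letter 1 place forward in the alphabet (wrapping around).
So "vibrant" becomes "wjcsbou".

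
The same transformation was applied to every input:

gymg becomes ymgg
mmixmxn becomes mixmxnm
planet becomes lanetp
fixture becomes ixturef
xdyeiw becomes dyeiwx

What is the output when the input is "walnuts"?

Rule — move the first character to the end.
Doing the same to "walnuts": "alnutsw".

alnutsw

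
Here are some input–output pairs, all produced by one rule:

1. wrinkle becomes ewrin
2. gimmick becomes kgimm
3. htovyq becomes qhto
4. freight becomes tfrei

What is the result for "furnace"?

The rule is to move the last 3 characters to the front (rotate right by 3), then delete the first 2 characters.
"furnace" → "efurn".

efurn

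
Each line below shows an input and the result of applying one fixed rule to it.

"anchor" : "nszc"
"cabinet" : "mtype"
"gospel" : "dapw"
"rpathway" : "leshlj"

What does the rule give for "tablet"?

mwpe

Rule — delete the first 2 characters, then shift every letter 11 places forward in the alphabet (wrapping around).
Starting from "tablet": after the first operation, "blet"; after the second, "mwpe".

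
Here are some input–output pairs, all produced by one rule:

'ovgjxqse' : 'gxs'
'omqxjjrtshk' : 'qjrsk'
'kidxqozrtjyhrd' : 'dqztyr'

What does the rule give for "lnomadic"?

oai

In each case the input is transformed by: keep every other character starting from the first (positions 1st, 3rd, 5th, ...), then delete the first character.
"lnomadic" → "loai" → "oai".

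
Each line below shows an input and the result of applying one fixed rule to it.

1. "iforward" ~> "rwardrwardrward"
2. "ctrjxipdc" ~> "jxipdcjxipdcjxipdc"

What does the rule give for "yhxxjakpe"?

In each case the input is transformed by: delete the first 3 characters, then write the whole string 3 times in a row.
Applying both steps to "yhxxjakpe": "xjakpe", then "xjakpexjakpexjakpe".

xjakpexjakpexjakpe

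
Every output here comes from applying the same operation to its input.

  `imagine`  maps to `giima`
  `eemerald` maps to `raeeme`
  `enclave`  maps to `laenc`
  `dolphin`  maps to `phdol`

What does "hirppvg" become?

pphir

What's happening: delete the last 2 characters, then move the last 2 characters to the front (rotate right by 2).
For "hirppvg", step one produces "hirpp"; step two turns that into "pphir".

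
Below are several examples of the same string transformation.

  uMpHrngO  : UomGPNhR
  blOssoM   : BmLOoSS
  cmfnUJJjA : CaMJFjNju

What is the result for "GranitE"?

geRTAIN

What's happening: take characters alternately from the front and the back (1st, last, 2nd, 2nd-last, ...), then flip the case of every letter.
Applying both steps to "GranitE": "GErtain", then "geRTAIN".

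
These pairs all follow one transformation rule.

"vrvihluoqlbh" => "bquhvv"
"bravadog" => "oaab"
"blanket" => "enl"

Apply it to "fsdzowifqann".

What's happening: reverse the string, then keep every other character starting from the second (positions 2nd, 4th, 6th, ...).
On "fsdzowifqann": the first step gives "nnaqfiwozdsf", and the second then gives "nqiodf".

nqiodf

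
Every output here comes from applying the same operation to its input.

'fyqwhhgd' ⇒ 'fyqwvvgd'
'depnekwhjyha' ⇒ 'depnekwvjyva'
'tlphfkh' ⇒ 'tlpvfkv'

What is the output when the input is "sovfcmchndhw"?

sovfcmcvndvw

In each case the input is transformed by: replace every "h" with "v".
Applying that to "sovfcmchndhw" gives "sovfcmcvndvw".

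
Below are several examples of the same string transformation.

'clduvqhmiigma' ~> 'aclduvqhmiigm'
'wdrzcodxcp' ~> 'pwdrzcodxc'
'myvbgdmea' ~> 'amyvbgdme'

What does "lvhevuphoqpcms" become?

slvhevuphoqpcm

Rule — move the last character to the front.
So "lvhevuphoqpcms" becomes "slvhevuphoqpcm".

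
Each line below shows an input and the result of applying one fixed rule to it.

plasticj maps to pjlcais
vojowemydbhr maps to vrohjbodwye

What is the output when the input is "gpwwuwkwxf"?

Each output is the input with this applied: take characters alternately from the front and the back (1st, last, 2nd, 2nd-last, ...), then delete the last character.
Starting from "gpwwuwkwxf": after the first operation, "gfpxwwwkuw"; after the second, "gfpxwwwku".
(Check on "vojowemydbhr": → "vrohjbodwyem" → "vrohjbodwye" ✓)

gfpxwwwku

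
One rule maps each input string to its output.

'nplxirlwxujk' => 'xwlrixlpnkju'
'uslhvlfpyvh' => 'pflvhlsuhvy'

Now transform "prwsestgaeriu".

eagtseswrpuir

In each case the input is transformed by: move the last 3 characters to the front (rotate right by 3), then reverse the string.
Starting from "prwsestgaeriu": after the first operation, "riuprwsestgae"; after the second, "eagtseswrpuir".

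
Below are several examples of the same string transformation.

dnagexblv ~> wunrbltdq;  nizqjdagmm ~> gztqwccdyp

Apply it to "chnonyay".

In each case the input is transformed by: shift every letter 10 places backward in the alphabet (wrapping around), then move the first 3 characters to the end (rotate left by 3).
Applying both steps to "chnonyay": "sxdedoqo", then "edoqosxd".
(Check on "dnagexblv": → "tdqwunrbl" → "wunrbltdq" ✓)

edoqosxd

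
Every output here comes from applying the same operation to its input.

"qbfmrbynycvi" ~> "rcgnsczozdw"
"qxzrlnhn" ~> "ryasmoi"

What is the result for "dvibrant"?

ewjcsbo

The rule is to shift every letter 1 place forward in the alphabet (wrapping around), then delete the last character.
Applying both steps to "dvibrant": "ewjcsbou", then "ewjcsbo".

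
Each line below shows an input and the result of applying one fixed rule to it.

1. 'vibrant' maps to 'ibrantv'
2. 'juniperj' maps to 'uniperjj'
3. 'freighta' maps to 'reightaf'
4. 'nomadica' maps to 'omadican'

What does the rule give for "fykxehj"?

ykxehjf

The rule is to move the first character to the end.
So "fykxehj" becomes "ykxehjf".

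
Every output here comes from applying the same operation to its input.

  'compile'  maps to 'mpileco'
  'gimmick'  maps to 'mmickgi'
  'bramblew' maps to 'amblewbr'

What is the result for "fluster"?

Looking at the pairs, the operation is to move the first 2 characters to the end (rotate left by 2).
Doing the same to "fluster": "usterfl".

usterfl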